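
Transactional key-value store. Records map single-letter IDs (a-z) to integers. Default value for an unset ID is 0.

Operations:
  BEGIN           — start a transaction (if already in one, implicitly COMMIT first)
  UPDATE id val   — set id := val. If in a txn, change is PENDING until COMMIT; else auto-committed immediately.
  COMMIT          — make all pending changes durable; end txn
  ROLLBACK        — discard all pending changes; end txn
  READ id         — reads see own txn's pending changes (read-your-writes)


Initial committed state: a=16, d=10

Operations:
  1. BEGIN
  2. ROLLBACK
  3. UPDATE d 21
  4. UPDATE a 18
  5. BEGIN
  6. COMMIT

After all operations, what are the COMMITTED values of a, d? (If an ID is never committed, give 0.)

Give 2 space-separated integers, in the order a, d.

Answer: 18 21

Derivation:
Initial committed: {a=16, d=10}
Op 1: BEGIN: in_txn=True, pending={}
Op 2: ROLLBACK: discarded pending []; in_txn=False
Op 3: UPDATE d=21 (auto-commit; committed d=21)
Op 4: UPDATE a=18 (auto-commit; committed a=18)
Op 5: BEGIN: in_txn=True, pending={}
Op 6: COMMIT: merged [] into committed; committed now {a=18, d=21}
Final committed: {a=18, d=21}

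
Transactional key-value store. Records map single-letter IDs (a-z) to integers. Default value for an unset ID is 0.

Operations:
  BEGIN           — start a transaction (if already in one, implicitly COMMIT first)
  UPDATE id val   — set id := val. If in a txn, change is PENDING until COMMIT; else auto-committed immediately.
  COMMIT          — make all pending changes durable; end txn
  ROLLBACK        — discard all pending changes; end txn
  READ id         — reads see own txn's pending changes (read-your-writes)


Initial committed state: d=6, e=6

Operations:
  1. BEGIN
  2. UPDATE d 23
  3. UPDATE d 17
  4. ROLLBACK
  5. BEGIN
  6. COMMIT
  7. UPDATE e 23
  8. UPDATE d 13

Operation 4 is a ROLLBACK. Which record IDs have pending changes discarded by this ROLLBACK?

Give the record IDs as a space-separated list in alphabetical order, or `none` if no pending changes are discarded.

Answer: d

Derivation:
Initial committed: {d=6, e=6}
Op 1: BEGIN: in_txn=True, pending={}
Op 2: UPDATE d=23 (pending; pending now {d=23})
Op 3: UPDATE d=17 (pending; pending now {d=17})
Op 4: ROLLBACK: discarded pending ['d']; in_txn=False
Op 5: BEGIN: in_txn=True, pending={}
Op 6: COMMIT: merged [] into committed; committed now {d=6, e=6}
Op 7: UPDATE e=23 (auto-commit; committed e=23)
Op 8: UPDATE d=13 (auto-commit; committed d=13)
ROLLBACK at op 4 discards: ['d']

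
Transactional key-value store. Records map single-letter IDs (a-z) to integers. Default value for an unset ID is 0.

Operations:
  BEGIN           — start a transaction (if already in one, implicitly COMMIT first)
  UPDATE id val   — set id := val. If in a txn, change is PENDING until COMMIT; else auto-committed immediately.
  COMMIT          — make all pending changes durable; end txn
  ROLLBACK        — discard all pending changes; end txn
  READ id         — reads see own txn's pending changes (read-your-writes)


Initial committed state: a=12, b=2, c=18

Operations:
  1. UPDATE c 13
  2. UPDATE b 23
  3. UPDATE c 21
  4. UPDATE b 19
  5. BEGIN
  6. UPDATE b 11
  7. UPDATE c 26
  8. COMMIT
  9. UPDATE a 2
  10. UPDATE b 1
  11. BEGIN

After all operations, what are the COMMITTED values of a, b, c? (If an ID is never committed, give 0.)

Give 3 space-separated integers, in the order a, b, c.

Initial committed: {a=12, b=2, c=18}
Op 1: UPDATE c=13 (auto-commit; committed c=13)
Op 2: UPDATE b=23 (auto-commit; committed b=23)
Op 3: UPDATE c=21 (auto-commit; committed c=21)
Op 4: UPDATE b=19 (auto-commit; committed b=19)
Op 5: BEGIN: in_txn=True, pending={}
Op 6: UPDATE b=11 (pending; pending now {b=11})
Op 7: UPDATE c=26 (pending; pending now {b=11, c=26})
Op 8: COMMIT: merged ['b', 'c'] into committed; committed now {a=12, b=11, c=26}
Op 9: UPDATE a=2 (auto-commit; committed a=2)
Op 10: UPDATE b=1 (auto-commit; committed b=1)
Op 11: BEGIN: in_txn=True, pending={}
Final committed: {a=2, b=1, c=26}

Answer: 2 1 26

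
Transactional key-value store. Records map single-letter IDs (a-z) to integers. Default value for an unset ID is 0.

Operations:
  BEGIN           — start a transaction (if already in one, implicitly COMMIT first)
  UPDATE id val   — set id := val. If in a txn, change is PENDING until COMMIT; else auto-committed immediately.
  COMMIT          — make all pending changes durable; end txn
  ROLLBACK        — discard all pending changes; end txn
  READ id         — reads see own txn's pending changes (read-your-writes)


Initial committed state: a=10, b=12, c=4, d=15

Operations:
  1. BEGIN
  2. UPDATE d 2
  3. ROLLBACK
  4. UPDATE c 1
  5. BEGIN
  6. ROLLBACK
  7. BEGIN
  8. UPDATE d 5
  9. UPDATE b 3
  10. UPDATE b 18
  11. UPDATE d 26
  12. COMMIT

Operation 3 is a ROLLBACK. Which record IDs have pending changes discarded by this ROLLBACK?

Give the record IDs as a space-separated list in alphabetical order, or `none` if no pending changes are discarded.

Initial committed: {a=10, b=12, c=4, d=15}
Op 1: BEGIN: in_txn=True, pending={}
Op 2: UPDATE d=2 (pending; pending now {d=2})
Op 3: ROLLBACK: discarded pending ['d']; in_txn=False
Op 4: UPDATE c=1 (auto-commit; committed c=1)
Op 5: BEGIN: in_txn=True, pending={}
Op 6: ROLLBACK: discarded pending []; in_txn=False
Op 7: BEGIN: in_txn=True, pending={}
Op 8: UPDATE d=5 (pending; pending now {d=5})
Op 9: UPDATE b=3 (pending; pending now {b=3, d=5})
Op 10: UPDATE b=18 (pending; pending now {b=18, d=5})
Op 11: UPDATE d=26 (pending; pending now {b=18, d=26})
Op 12: COMMIT: merged ['b', 'd'] into committed; committed now {a=10, b=18, c=1, d=26}
ROLLBACK at op 3 discards: ['d']

Answer: d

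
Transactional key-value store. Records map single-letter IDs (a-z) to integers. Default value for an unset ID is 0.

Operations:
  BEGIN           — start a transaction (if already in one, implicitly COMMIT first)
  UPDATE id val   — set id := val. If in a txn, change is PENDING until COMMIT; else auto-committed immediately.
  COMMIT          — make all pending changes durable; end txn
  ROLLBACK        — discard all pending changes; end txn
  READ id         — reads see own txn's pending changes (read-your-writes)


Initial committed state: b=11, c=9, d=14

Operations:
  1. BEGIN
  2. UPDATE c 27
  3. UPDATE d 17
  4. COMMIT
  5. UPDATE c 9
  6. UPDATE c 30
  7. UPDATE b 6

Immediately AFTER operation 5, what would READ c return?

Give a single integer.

Answer: 9

Derivation:
Initial committed: {b=11, c=9, d=14}
Op 1: BEGIN: in_txn=True, pending={}
Op 2: UPDATE c=27 (pending; pending now {c=27})
Op 3: UPDATE d=17 (pending; pending now {c=27, d=17})
Op 4: COMMIT: merged ['c', 'd'] into committed; committed now {b=11, c=27, d=17}
Op 5: UPDATE c=9 (auto-commit; committed c=9)
After op 5: visible(c) = 9 (pending={}, committed={b=11, c=9, d=17})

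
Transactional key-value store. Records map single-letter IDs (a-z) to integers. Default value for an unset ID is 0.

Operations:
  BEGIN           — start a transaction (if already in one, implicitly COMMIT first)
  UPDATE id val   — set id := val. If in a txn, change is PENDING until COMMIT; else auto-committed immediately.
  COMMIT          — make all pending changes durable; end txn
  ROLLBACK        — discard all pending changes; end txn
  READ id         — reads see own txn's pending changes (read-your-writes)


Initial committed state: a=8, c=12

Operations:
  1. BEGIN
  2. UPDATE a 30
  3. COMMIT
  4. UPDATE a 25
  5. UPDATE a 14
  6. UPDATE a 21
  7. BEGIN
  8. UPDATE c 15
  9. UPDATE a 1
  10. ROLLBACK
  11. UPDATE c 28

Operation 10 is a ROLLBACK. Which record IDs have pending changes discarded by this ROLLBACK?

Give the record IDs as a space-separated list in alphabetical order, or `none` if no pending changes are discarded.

Answer: a c

Derivation:
Initial committed: {a=8, c=12}
Op 1: BEGIN: in_txn=True, pending={}
Op 2: UPDATE a=30 (pending; pending now {a=30})
Op 3: COMMIT: merged ['a'] into committed; committed now {a=30, c=12}
Op 4: UPDATE a=25 (auto-commit; committed a=25)
Op 5: UPDATE a=14 (auto-commit; committed a=14)
Op 6: UPDATE a=21 (auto-commit; committed a=21)
Op 7: BEGIN: in_txn=True, pending={}
Op 8: UPDATE c=15 (pending; pending now {c=15})
Op 9: UPDATE a=1 (pending; pending now {a=1, c=15})
Op 10: ROLLBACK: discarded pending ['a', 'c']; in_txn=False
Op 11: UPDATE c=28 (auto-commit; committed c=28)
ROLLBACK at op 10 discards: ['a', 'c']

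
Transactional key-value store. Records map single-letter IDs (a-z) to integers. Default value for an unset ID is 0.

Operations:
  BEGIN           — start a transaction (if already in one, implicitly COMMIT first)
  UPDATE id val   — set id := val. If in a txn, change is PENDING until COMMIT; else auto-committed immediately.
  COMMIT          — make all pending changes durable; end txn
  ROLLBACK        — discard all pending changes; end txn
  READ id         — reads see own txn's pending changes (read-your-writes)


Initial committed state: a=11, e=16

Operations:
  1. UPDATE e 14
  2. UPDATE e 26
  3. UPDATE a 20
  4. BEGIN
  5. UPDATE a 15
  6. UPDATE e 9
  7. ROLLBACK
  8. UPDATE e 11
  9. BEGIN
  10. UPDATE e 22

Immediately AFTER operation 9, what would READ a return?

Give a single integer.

Answer: 20

Derivation:
Initial committed: {a=11, e=16}
Op 1: UPDATE e=14 (auto-commit; committed e=14)
Op 2: UPDATE e=26 (auto-commit; committed e=26)
Op 3: UPDATE a=20 (auto-commit; committed a=20)
Op 4: BEGIN: in_txn=True, pending={}
Op 5: UPDATE a=15 (pending; pending now {a=15})
Op 6: UPDATE e=9 (pending; pending now {a=15, e=9})
Op 7: ROLLBACK: discarded pending ['a', 'e']; in_txn=False
Op 8: UPDATE e=11 (auto-commit; committed e=11)
Op 9: BEGIN: in_txn=True, pending={}
After op 9: visible(a) = 20 (pending={}, committed={a=20, e=11})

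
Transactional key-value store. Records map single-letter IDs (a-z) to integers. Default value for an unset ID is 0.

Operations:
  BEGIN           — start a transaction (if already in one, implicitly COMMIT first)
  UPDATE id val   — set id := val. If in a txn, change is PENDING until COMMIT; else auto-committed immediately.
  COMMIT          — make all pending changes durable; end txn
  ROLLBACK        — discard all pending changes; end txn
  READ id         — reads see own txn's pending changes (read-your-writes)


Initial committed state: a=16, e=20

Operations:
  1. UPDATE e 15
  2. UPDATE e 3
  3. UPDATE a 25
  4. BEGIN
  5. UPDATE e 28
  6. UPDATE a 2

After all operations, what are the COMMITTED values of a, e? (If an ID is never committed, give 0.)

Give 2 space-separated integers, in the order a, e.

Answer: 25 3

Derivation:
Initial committed: {a=16, e=20}
Op 1: UPDATE e=15 (auto-commit; committed e=15)
Op 2: UPDATE e=3 (auto-commit; committed e=3)
Op 3: UPDATE a=25 (auto-commit; committed a=25)
Op 4: BEGIN: in_txn=True, pending={}
Op 5: UPDATE e=28 (pending; pending now {e=28})
Op 6: UPDATE a=2 (pending; pending now {a=2, e=28})
Final committed: {a=25, e=3}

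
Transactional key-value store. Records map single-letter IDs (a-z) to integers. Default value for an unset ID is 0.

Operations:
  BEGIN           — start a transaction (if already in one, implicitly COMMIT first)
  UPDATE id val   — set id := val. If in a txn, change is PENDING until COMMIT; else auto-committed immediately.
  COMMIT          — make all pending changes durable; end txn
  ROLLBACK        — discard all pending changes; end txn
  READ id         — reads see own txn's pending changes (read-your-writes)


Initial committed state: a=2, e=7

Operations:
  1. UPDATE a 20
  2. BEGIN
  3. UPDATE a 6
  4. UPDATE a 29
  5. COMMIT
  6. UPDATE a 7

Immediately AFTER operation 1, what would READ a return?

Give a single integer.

Answer: 20

Derivation:
Initial committed: {a=2, e=7}
Op 1: UPDATE a=20 (auto-commit; committed a=20)
After op 1: visible(a) = 20 (pending={}, committed={a=20, e=7})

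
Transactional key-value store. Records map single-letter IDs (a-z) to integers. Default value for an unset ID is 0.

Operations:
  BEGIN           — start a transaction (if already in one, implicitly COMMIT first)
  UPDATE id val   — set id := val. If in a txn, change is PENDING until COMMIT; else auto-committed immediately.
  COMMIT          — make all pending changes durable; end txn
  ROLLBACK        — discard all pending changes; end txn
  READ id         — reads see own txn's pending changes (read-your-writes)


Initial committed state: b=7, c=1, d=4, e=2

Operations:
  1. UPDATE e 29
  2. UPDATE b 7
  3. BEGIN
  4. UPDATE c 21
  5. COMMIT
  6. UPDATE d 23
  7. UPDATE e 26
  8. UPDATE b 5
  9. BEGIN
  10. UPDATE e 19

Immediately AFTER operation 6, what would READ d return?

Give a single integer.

Initial committed: {b=7, c=1, d=4, e=2}
Op 1: UPDATE e=29 (auto-commit; committed e=29)
Op 2: UPDATE b=7 (auto-commit; committed b=7)
Op 3: BEGIN: in_txn=True, pending={}
Op 4: UPDATE c=21 (pending; pending now {c=21})
Op 5: COMMIT: merged ['c'] into committed; committed now {b=7, c=21, d=4, e=29}
Op 6: UPDATE d=23 (auto-commit; committed d=23)
After op 6: visible(d) = 23 (pending={}, committed={b=7, c=21, d=23, e=29})

Answer: 23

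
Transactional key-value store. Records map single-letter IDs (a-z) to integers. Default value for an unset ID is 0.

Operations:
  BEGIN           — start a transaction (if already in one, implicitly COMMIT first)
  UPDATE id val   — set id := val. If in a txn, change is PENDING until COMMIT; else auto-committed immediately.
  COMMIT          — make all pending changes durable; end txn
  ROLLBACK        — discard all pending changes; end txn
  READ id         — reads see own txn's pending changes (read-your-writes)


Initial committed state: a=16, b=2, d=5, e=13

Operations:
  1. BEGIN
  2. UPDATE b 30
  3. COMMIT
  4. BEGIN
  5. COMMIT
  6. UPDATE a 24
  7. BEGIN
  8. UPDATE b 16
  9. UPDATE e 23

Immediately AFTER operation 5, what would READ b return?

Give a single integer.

Answer: 30

Derivation:
Initial committed: {a=16, b=2, d=5, e=13}
Op 1: BEGIN: in_txn=True, pending={}
Op 2: UPDATE b=30 (pending; pending now {b=30})
Op 3: COMMIT: merged ['b'] into committed; committed now {a=16, b=30, d=5, e=13}
Op 4: BEGIN: in_txn=True, pending={}
Op 5: COMMIT: merged [] into committed; committed now {a=16, b=30, d=5, e=13}
After op 5: visible(b) = 30 (pending={}, committed={a=16, b=30, d=5, e=13})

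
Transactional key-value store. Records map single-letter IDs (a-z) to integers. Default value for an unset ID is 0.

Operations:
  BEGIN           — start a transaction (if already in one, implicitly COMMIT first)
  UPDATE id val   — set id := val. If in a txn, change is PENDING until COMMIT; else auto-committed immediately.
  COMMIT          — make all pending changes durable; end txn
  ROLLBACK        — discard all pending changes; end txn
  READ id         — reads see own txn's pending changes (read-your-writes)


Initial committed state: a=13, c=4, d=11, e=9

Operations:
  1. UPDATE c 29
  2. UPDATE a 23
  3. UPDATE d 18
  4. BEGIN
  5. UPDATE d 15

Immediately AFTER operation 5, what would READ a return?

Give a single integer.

Answer: 23

Derivation:
Initial committed: {a=13, c=4, d=11, e=9}
Op 1: UPDATE c=29 (auto-commit; committed c=29)
Op 2: UPDATE a=23 (auto-commit; committed a=23)
Op 3: UPDATE d=18 (auto-commit; committed d=18)
Op 4: BEGIN: in_txn=True, pending={}
Op 5: UPDATE d=15 (pending; pending now {d=15})
After op 5: visible(a) = 23 (pending={d=15}, committed={a=23, c=29, d=18, e=9})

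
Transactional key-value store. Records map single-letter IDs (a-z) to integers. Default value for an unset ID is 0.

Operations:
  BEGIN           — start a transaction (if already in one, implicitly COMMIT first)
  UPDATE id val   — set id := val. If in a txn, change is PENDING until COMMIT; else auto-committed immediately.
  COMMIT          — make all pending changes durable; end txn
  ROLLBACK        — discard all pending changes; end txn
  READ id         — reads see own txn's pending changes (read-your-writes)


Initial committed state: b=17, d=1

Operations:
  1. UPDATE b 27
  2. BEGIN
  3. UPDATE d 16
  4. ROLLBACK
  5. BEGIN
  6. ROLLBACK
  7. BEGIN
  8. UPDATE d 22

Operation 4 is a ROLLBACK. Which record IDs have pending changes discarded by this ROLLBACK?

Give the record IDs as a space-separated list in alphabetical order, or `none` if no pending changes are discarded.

Answer: d

Derivation:
Initial committed: {b=17, d=1}
Op 1: UPDATE b=27 (auto-commit; committed b=27)
Op 2: BEGIN: in_txn=True, pending={}
Op 3: UPDATE d=16 (pending; pending now {d=16})
Op 4: ROLLBACK: discarded pending ['d']; in_txn=False
Op 5: BEGIN: in_txn=True, pending={}
Op 6: ROLLBACK: discarded pending []; in_txn=False
Op 7: BEGIN: in_txn=True, pending={}
Op 8: UPDATE d=22 (pending; pending now {d=22})
ROLLBACK at op 4 discards: ['d']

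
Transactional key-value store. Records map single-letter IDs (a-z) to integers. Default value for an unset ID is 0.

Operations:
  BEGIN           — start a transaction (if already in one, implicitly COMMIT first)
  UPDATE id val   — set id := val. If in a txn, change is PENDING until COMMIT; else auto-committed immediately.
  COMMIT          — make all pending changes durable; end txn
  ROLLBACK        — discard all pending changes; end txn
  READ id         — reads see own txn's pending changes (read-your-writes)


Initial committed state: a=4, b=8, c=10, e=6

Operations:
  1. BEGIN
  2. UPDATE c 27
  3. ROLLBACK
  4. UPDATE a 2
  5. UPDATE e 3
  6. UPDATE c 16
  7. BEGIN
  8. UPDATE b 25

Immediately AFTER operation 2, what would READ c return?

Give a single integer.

Initial committed: {a=4, b=8, c=10, e=6}
Op 1: BEGIN: in_txn=True, pending={}
Op 2: UPDATE c=27 (pending; pending now {c=27})
After op 2: visible(c) = 27 (pending={c=27}, committed={a=4, b=8, c=10, e=6})

Answer: 27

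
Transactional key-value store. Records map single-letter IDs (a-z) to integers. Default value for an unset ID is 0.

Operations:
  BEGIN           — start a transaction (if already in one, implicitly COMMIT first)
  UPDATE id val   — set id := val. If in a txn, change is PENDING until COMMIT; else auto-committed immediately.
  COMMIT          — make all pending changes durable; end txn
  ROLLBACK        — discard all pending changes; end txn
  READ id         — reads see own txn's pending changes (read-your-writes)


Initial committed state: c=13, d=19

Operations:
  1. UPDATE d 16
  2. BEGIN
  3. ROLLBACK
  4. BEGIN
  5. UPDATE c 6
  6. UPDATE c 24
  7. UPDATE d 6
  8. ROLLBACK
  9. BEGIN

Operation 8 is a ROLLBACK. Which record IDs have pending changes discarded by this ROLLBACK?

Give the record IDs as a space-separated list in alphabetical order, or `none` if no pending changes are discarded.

Answer: c d

Derivation:
Initial committed: {c=13, d=19}
Op 1: UPDATE d=16 (auto-commit; committed d=16)
Op 2: BEGIN: in_txn=True, pending={}
Op 3: ROLLBACK: discarded pending []; in_txn=False
Op 4: BEGIN: in_txn=True, pending={}
Op 5: UPDATE c=6 (pending; pending now {c=6})
Op 6: UPDATE c=24 (pending; pending now {c=24})
Op 7: UPDATE d=6 (pending; pending now {c=24, d=6})
Op 8: ROLLBACK: discarded pending ['c', 'd']; in_txn=False
Op 9: BEGIN: in_txn=True, pending={}
ROLLBACK at op 8 discards: ['c', 'd']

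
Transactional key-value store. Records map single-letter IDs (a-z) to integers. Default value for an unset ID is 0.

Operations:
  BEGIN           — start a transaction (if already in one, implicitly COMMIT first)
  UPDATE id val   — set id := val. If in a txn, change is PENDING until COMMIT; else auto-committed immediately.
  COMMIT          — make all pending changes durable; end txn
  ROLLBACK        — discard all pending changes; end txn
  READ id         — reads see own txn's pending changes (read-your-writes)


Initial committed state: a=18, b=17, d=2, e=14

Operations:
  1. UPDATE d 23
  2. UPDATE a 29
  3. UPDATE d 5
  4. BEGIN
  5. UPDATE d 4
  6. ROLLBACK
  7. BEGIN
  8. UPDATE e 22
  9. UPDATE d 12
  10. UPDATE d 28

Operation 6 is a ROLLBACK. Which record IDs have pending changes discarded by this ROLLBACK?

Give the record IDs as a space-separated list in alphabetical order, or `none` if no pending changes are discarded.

Answer: d

Derivation:
Initial committed: {a=18, b=17, d=2, e=14}
Op 1: UPDATE d=23 (auto-commit; committed d=23)
Op 2: UPDATE a=29 (auto-commit; committed a=29)
Op 3: UPDATE d=5 (auto-commit; committed d=5)
Op 4: BEGIN: in_txn=True, pending={}
Op 5: UPDATE d=4 (pending; pending now {d=4})
Op 6: ROLLBACK: discarded pending ['d']; in_txn=False
Op 7: BEGIN: in_txn=True, pending={}
Op 8: UPDATE e=22 (pending; pending now {e=22})
Op 9: UPDATE d=12 (pending; pending now {d=12, e=22})
Op 10: UPDATE d=28 (pending; pending now {d=28, e=22})
ROLLBACK at op 6 discards: ['d']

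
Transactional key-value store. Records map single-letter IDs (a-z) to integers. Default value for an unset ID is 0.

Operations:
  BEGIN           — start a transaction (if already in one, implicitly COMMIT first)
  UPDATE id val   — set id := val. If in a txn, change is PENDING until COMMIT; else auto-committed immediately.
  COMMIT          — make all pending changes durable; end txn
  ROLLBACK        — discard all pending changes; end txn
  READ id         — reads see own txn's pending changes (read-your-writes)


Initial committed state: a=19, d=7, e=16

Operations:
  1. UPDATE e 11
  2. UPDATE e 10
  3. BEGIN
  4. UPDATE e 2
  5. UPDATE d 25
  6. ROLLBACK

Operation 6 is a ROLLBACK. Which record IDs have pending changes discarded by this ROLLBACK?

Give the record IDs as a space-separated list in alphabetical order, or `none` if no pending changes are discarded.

Initial committed: {a=19, d=7, e=16}
Op 1: UPDATE e=11 (auto-commit; committed e=11)
Op 2: UPDATE e=10 (auto-commit; committed e=10)
Op 3: BEGIN: in_txn=True, pending={}
Op 4: UPDATE e=2 (pending; pending now {e=2})
Op 5: UPDATE d=25 (pending; pending now {d=25, e=2})
Op 6: ROLLBACK: discarded pending ['d', 'e']; in_txn=False
ROLLBACK at op 6 discards: ['d', 'e']

Answer: d e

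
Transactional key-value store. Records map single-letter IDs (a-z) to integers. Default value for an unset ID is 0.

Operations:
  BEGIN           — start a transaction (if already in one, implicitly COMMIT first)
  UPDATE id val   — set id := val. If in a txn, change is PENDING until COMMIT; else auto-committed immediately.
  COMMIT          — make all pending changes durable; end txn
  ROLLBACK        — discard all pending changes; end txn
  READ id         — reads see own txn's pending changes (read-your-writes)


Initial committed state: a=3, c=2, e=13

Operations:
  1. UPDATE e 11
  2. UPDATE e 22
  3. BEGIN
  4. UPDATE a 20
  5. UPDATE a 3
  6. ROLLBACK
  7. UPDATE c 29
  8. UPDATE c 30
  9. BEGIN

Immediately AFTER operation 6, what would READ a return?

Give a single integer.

Initial committed: {a=3, c=2, e=13}
Op 1: UPDATE e=11 (auto-commit; committed e=11)
Op 2: UPDATE e=22 (auto-commit; committed e=22)
Op 3: BEGIN: in_txn=True, pending={}
Op 4: UPDATE a=20 (pending; pending now {a=20})
Op 5: UPDATE a=3 (pending; pending now {a=3})
Op 6: ROLLBACK: discarded pending ['a']; in_txn=False
After op 6: visible(a) = 3 (pending={}, committed={a=3, c=2, e=22})

Answer: 3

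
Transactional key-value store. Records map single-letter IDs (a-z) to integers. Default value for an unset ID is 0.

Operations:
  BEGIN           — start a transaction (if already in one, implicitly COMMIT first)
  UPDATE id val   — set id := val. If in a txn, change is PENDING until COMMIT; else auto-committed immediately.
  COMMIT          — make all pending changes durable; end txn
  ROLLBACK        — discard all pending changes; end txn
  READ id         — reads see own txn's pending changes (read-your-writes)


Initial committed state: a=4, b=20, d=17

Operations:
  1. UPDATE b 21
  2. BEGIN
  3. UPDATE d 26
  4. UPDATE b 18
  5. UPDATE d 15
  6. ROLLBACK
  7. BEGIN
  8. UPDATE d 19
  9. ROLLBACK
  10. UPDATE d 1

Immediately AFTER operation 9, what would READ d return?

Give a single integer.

Answer: 17

Derivation:
Initial committed: {a=4, b=20, d=17}
Op 1: UPDATE b=21 (auto-commit; committed b=21)
Op 2: BEGIN: in_txn=True, pending={}
Op 3: UPDATE d=26 (pending; pending now {d=26})
Op 4: UPDATE b=18 (pending; pending now {b=18, d=26})
Op 5: UPDATE d=15 (pending; pending now {b=18, d=15})
Op 6: ROLLBACK: discarded pending ['b', 'd']; in_txn=False
Op 7: BEGIN: in_txn=True, pending={}
Op 8: UPDATE d=19 (pending; pending now {d=19})
Op 9: ROLLBACK: discarded pending ['d']; in_txn=False
After op 9: visible(d) = 17 (pending={}, committed={a=4, b=21, d=17})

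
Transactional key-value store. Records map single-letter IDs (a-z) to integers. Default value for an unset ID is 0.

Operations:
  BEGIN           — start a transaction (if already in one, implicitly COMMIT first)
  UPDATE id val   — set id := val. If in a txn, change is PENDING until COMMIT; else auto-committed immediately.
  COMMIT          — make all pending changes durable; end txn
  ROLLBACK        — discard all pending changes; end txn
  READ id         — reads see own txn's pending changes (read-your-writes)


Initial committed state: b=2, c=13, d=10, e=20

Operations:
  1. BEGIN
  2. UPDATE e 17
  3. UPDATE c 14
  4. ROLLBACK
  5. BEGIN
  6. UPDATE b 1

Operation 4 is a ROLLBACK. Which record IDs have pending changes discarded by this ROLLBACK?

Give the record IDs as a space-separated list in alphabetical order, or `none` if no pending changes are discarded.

Answer: c e

Derivation:
Initial committed: {b=2, c=13, d=10, e=20}
Op 1: BEGIN: in_txn=True, pending={}
Op 2: UPDATE e=17 (pending; pending now {e=17})
Op 3: UPDATE c=14 (pending; pending now {c=14, e=17})
Op 4: ROLLBACK: discarded pending ['c', 'e']; in_txn=False
Op 5: BEGIN: in_txn=True, pending={}
Op 6: UPDATE b=1 (pending; pending now {b=1})
ROLLBACK at op 4 discards: ['c', 'e']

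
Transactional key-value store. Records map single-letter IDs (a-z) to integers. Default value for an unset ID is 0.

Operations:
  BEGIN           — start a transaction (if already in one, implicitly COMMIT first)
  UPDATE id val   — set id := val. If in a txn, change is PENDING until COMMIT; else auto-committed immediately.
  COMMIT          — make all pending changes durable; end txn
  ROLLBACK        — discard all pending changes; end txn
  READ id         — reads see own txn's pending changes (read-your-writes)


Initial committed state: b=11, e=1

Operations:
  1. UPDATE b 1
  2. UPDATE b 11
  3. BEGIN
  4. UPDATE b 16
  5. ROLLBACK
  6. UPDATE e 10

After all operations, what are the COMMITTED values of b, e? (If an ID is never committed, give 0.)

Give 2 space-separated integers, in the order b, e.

Initial committed: {b=11, e=1}
Op 1: UPDATE b=1 (auto-commit; committed b=1)
Op 2: UPDATE b=11 (auto-commit; committed b=11)
Op 3: BEGIN: in_txn=True, pending={}
Op 4: UPDATE b=16 (pending; pending now {b=16})
Op 5: ROLLBACK: discarded pending ['b']; in_txn=False
Op 6: UPDATE e=10 (auto-commit; committed e=10)
Final committed: {b=11, e=10}

Answer: 11 10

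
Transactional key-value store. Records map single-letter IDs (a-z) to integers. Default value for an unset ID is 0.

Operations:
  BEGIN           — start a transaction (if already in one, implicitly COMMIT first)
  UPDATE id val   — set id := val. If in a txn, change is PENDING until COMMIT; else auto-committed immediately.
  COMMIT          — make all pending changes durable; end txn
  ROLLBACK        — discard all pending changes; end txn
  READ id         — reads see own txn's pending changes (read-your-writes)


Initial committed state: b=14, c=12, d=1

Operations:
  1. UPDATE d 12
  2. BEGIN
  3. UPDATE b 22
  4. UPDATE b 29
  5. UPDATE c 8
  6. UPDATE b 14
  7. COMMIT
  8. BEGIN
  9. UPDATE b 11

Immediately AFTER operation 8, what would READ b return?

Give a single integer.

Answer: 14

Derivation:
Initial committed: {b=14, c=12, d=1}
Op 1: UPDATE d=12 (auto-commit; committed d=12)
Op 2: BEGIN: in_txn=True, pending={}
Op 3: UPDATE b=22 (pending; pending now {b=22})
Op 4: UPDATE b=29 (pending; pending now {b=29})
Op 5: UPDATE c=8 (pending; pending now {b=29, c=8})
Op 6: UPDATE b=14 (pending; pending now {b=14, c=8})
Op 7: COMMIT: merged ['b', 'c'] into committed; committed now {b=14, c=8, d=12}
Op 8: BEGIN: in_txn=True, pending={}
After op 8: visible(b) = 14 (pending={}, committed={b=14, c=8, d=12})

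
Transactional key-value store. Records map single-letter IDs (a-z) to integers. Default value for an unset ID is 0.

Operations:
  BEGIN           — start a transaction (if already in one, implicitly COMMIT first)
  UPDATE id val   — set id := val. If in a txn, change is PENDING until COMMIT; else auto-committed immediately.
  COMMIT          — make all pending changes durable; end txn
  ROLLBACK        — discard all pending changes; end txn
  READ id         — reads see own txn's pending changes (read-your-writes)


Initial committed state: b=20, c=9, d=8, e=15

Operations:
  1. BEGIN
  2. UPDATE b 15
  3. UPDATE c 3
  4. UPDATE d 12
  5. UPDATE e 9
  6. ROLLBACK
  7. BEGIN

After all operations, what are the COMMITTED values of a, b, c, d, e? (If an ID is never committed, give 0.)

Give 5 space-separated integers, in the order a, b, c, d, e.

Initial committed: {b=20, c=9, d=8, e=15}
Op 1: BEGIN: in_txn=True, pending={}
Op 2: UPDATE b=15 (pending; pending now {b=15})
Op 3: UPDATE c=3 (pending; pending now {b=15, c=3})
Op 4: UPDATE d=12 (pending; pending now {b=15, c=3, d=12})
Op 5: UPDATE e=9 (pending; pending now {b=15, c=3, d=12, e=9})
Op 6: ROLLBACK: discarded pending ['b', 'c', 'd', 'e']; in_txn=False
Op 7: BEGIN: in_txn=True, pending={}
Final committed: {b=20, c=9, d=8, e=15}

Answer: 0 20 9 8 15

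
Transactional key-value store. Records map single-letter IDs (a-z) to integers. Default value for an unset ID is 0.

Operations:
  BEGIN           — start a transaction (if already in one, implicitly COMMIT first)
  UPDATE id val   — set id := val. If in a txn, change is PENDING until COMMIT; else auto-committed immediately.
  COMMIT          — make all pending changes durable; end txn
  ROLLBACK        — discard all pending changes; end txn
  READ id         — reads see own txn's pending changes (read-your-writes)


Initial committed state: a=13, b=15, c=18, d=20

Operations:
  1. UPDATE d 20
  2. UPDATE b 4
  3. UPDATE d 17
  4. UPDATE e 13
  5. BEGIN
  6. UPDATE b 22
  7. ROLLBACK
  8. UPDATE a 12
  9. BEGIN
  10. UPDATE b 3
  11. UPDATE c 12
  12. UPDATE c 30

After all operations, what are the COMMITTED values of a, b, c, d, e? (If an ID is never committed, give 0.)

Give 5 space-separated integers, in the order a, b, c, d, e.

Answer: 12 4 18 17 13

Derivation:
Initial committed: {a=13, b=15, c=18, d=20}
Op 1: UPDATE d=20 (auto-commit; committed d=20)
Op 2: UPDATE b=4 (auto-commit; committed b=4)
Op 3: UPDATE d=17 (auto-commit; committed d=17)
Op 4: UPDATE e=13 (auto-commit; committed e=13)
Op 5: BEGIN: in_txn=True, pending={}
Op 6: UPDATE b=22 (pending; pending now {b=22})
Op 7: ROLLBACK: discarded pending ['b']; in_txn=False
Op 8: UPDATE a=12 (auto-commit; committed a=12)
Op 9: BEGIN: in_txn=True, pending={}
Op 10: UPDATE b=3 (pending; pending now {b=3})
Op 11: UPDATE c=12 (pending; pending now {b=3, c=12})
Op 12: UPDATE c=30 (pending; pending now {b=3, c=30})
Final committed: {a=12, b=4, c=18, d=17, e=13}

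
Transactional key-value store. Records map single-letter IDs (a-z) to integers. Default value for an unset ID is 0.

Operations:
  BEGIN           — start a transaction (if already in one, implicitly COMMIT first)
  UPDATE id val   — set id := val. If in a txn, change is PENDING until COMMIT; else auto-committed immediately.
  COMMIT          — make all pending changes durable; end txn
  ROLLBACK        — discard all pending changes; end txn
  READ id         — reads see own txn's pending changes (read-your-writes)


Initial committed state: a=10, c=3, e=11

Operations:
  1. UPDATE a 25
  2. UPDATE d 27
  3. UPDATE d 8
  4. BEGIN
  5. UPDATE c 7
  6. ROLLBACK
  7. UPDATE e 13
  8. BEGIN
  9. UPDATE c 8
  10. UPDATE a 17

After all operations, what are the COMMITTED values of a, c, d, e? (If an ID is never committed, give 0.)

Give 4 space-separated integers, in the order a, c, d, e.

Initial committed: {a=10, c=3, e=11}
Op 1: UPDATE a=25 (auto-commit; committed a=25)
Op 2: UPDATE d=27 (auto-commit; committed d=27)
Op 3: UPDATE d=8 (auto-commit; committed d=8)
Op 4: BEGIN: in_txn=True, pending={}
Op 5: UPDATE c=7 (pending; pending now {c=7})
Op 6: ROLLBACK: discarded pending ['c']; in_txn=False
Op 7: UPDATE e=13 (auto-commit; committed e=13)
Op 8: BEGIN: in_txn=True, pending={}
Op 9: UPDATE c=8 (pending; pending now {c=8})
Op 10: UPDATE a=17 (pending; pending now {a=17, c=8})
Final committed: {a=25, c=3, d=8, e=13}

Answer: 25 3 8 13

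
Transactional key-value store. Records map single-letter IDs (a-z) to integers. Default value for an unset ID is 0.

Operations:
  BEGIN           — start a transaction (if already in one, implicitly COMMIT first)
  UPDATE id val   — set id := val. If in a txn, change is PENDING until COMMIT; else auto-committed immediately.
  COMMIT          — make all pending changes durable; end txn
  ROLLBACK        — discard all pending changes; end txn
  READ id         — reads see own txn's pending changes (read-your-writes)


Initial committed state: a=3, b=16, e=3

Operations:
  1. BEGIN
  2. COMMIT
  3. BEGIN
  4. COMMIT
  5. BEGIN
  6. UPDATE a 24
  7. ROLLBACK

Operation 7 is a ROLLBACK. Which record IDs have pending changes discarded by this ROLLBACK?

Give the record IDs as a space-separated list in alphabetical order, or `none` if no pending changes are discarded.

Answer: a

Derivation:
Initial committed: {a=3, b=16, e=3}
Op 1: BEGIN: in_txn=True, pending={}
Op 2: COMMIT: merged [] into committed; committed now {a=3, b=16, e=3}
Op 3: BEGIN: in_txn=True, pending={}
Op 4: COMMIT: merged [] into committed; committed now {a=3, b=16, e=3}
Op 5: BEGIN: in_txn=True, pending={}
Op 6: UPDATE a=24 (pending; pending now {a=24})
Op 7: ROLLBACK: discarded pending ['a']; in_txn=False
ROLLBACK at op 7 discards: ['a']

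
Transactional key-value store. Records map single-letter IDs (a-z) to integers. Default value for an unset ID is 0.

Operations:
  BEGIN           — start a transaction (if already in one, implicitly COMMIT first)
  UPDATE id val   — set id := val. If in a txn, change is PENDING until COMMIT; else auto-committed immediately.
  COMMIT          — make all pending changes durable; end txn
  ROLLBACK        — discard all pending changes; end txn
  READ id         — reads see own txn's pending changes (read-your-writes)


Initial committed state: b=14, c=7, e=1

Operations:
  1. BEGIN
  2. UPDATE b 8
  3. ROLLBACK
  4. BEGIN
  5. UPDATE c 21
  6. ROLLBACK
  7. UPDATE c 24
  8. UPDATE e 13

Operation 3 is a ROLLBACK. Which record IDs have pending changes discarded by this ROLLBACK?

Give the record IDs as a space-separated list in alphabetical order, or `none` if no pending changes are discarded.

Initial committed: {b=14, c=7, e=1}
Op 1: BEGIN: in_txn=True, pending={}
Op 2: UPDATE b=8 (pending; pending now {b=8})
Op 3: ROLLBACK: discarded pending ['b']; in_txn=False
Op 4: BEGIN: in_txn=True, pending={}
Op 5: UPDATE c=21 (pending; pending now {c=21})
Op 6: ROLLBACK: discarded pending ['c']; in_txn=False
Op 7: UPDATE c=24 (auto-commit; committed c=24)
Op 8: UPDATE e=13 (auto-commit; committed e=13)
ROLLBACK at op 3 discards: ['b']

Answer: b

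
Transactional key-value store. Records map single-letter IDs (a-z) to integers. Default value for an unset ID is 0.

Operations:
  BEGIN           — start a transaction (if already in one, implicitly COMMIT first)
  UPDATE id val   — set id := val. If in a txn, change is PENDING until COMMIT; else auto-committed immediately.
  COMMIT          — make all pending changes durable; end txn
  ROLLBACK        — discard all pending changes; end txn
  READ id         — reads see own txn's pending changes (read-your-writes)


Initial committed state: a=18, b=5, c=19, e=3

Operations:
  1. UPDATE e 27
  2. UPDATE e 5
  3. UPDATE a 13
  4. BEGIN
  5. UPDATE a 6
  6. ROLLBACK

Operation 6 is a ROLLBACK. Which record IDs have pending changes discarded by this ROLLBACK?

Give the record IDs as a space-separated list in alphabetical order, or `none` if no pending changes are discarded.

Initial committed: {a=18, b=5, c=19, e=3}
Op 1: UPDATE e=27 (auto-commit; committed e=27)
Op 2: UPDATE e=5 (auto-commit; committed e=5)
Op 3: UPDATE a=13 (auto-commit; committed a=13)
Op 4: BEGIN: in_txn=True, pending={}
Op 5: UPDATE a=6 (pending; pending now {a=6})
Op 6: ROLLBACK: discarded pending ['a']; in_txn=False
ROLLBACK at op 6 discards: ['a']

Answer: a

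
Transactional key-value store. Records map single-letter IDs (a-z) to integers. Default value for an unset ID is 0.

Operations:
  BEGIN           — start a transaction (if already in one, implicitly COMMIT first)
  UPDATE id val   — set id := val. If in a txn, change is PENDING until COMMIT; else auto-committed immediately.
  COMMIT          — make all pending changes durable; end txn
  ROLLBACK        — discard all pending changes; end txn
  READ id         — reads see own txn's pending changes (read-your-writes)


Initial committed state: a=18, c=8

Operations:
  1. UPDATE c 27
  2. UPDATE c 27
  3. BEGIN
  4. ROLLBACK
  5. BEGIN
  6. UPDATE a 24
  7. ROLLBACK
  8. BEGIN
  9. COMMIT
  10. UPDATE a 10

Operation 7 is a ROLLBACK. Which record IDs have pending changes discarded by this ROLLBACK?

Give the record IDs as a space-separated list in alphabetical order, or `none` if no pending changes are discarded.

Initial committed: {a=18, c=8}
Op 1: UPDATE c=27 (auto-commit; committed c=27)
Op 2: UPDATE c=27 (auto-commit; committed c=27)
Op 3: BEGIN: in_txn=True, pending={}
Op 4: ROLLBACK: discarded pending []; in_txn=False
Op 5: BEGIN: in_txn=True, pending={}
Op 6: UPDATE a=24 (pending; pending now {a=24})
Op 7: ROLLBACK: discarded pending ['a']; in_txn=False
Op 8: BEGIN: in_txn=True, pending={}
Op 9: COMMIT: merged [] into committed; committed now {a=18, c=27}
Op 10: UPDATE a=10 (auto-commit; committed a=10)
ROLLBACK at op 7 discards: ['a']

Answer: a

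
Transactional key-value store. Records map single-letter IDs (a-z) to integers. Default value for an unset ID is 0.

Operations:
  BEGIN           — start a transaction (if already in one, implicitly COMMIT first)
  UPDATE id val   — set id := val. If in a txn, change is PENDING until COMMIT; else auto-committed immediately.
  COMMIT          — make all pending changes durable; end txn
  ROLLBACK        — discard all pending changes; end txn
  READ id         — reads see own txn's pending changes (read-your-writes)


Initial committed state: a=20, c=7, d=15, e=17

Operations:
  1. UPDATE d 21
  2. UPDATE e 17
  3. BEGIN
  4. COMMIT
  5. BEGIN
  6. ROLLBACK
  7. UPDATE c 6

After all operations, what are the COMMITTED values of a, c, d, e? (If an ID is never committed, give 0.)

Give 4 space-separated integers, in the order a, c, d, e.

Initial committed: {a=20, c=7, d=15, e=17}
Op 1: UPDATE d=21 (auto-commit; committed d=21)
Op 2: UPDATE e=17 (auto-commit; committed e=17)
Op 3: BEGIN: in_txn=True, pending={}
Op 4: COMMIT: merged [] into committed; committed now {a=20, c=7, d=21, e=17}
Op 5: BEGIN: in_txn=True, pending={}
Op 6: ROLLBACK: discarded pending []; in_txn=False
Op 7: UPDATE c=6 (auto-commit; committed c=6)
Final committed: {a=20, c=6, d=21, e=17}

Answer: 20 6 21 17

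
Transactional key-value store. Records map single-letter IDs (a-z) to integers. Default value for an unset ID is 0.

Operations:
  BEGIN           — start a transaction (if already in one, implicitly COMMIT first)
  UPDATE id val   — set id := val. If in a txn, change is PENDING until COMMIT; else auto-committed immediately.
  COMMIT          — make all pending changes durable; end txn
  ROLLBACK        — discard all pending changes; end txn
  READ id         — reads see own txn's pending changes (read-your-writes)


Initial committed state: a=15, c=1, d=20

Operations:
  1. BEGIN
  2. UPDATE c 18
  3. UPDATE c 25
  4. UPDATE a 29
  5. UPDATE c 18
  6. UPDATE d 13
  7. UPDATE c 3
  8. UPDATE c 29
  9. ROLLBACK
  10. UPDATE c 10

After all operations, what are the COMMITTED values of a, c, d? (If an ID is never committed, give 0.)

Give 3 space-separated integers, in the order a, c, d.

Answer: 15 10 20

Derivation:
Initial committed: {a=15, c=1, d=20}
Op 1: BEGIN: in_txn=True, pending={}
Op 2: UPDATE c=18 (pending; pending now {c=18})
Op 3: UPDATE c=25 (pending; pending now {c=25})
Op 4: UPDATE a=29 (pending; pending now {a=29, c=25})
Op 5: UPDATE c=18 (pending; pending now {a=29, c=18})
Op 6: UPDATE d=13 (pending; pending now {a=29, c=18, d=13})
Op 7: UPDATE c=3 (pending; pending now {a=29, c=3, d=13})
Op 8: UPDATE c=29 (pending; pending now {a=29, c=29, d=13})
Op 9: ROLLBACK: discarded pending ['a', 'c', 'd']; in_txn=False
Op 10: UPDATE c=10 (auto-commit; committed c=10)
Final committed: {a=15, c=10, d=20}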